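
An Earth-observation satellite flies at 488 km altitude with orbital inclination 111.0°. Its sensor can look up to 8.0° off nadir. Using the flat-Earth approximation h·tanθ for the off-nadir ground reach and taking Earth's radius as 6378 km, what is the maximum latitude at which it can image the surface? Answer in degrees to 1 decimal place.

Retrograde orbit: the ground track reaches ±(180° − i) = ±(180 − 111.0) = ±69.0°.
Sensor half-swath on the ground ≈ 488·tan(8.0°) = 69 km = 0.62° of latitude.
Maximum observable latitude ≈ 69.0 + 0.62 = 69.6°.

69.6°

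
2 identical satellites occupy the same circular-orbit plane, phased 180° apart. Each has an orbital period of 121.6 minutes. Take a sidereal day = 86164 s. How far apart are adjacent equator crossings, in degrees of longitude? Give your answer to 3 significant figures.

T = 121.6 min = 7296.0 s.
Single-satellite node shift = (7296.0/86164) × 360° = 30.48°.
With 2 satellites evenly phased, successive equator crossings are 30.48/2 = 15.242° apart.

15.2°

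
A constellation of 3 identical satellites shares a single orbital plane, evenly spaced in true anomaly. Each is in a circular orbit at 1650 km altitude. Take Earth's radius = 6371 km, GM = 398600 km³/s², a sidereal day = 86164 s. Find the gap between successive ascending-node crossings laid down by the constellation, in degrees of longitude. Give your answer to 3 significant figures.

9.96°

Semi-major axis a = 6371 + 1650 = 8021 km. Period T = 2π√(a³/μ) = 2π√(8021³/398600) = 7149.1 s = 119.15 min.
Single-satellite node shift = (7149.1/86164) × 360° = 29.87°.
With 3 satellites evenly phased, successive equator crossings are 29.87/3 = 9.957° apart.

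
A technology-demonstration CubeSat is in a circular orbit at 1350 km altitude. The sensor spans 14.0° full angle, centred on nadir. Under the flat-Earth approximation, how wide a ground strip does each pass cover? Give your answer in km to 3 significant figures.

Half-angle = 14.0°/2 = 7°.
Swath width ≈ 2h·tan(θ/2) = 2 × 1350 × tan(7°) = 331.5 km.

332 km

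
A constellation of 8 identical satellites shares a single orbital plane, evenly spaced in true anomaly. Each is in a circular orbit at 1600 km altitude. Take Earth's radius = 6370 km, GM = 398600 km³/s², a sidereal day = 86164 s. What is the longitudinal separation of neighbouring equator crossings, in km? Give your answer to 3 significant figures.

Semi-major axis a = 6370 + 1600 = 7970 km. Period T = 2π√(a³/μ) = 2π√(7970³/398600) = 7081.1 s = 118.02 min.
Single-satellite node shift = (7081.1/86164) × 360° = 29.59°.
With 8 satellites evenly phased, successive equator crossings are 29.59/8 = 3.698° apart.
That is 3.698 × 111.2 = 411 km at the equator.

411 km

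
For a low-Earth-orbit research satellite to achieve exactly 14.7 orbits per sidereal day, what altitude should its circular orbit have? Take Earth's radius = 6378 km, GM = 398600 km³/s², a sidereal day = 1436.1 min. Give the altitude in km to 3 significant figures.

648 km

Required period T = 86166 / 14.7 = 5861.6 s.
From T = 2π√(a³/μ): a = (μ T²/4π²)^(1/3) = (398600 × 5861.6² / 4π²)^(1/3) = 7026 km.
Altitude h = a − R = 7026 − 6378 = 648 km.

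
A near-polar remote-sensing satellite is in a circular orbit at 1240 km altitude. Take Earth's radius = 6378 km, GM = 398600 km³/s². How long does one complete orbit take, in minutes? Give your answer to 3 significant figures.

110 min

Semi-major axis a = 6378 + 1240 = 7618 km. Period T = 2π√(a³/μ) = 2π√(7618³/398600) = 6617.2 s = 110.29 min.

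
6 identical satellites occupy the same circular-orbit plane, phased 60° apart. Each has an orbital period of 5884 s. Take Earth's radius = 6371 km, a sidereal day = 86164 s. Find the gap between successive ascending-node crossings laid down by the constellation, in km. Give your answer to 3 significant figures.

Single-satellite node shift = (5884.0/86164) × 360° = 24.58°.
With 6 satellites evenly phased, successive equator crossings are 24.58/6 = 4.097° apart.
That is 4.097 × 111.2 = 456 km at the equator.

456 km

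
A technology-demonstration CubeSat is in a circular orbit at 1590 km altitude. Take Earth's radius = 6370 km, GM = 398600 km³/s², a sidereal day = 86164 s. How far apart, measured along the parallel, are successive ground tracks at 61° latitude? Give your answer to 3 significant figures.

Semi-major axis a = 6370 + 1590 = 7960 km. Period T = 2π√(a³/μ) = 2π√(7960³/398600) = 7067.7 s = 117.80 min.
Node shift per orbit = (7067.7/86164) × 360° = 29.53°.
Equatorial spacing = 29.53 × 111.2 km/° = 3283 km.
At 61° latitude, spacing = 3283 × cos(61°) = 1592 km.

1590 km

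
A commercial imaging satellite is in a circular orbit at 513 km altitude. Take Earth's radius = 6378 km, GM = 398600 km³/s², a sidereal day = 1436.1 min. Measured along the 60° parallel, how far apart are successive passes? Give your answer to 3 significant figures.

Semi-major axis a = 6378 + 513 = 6891 km. Period T = 2π√(a³/μ) = 2π√(6891³/398600) = 5692.9 s = 94.88 min.
Node shift per orbit = (5692.9/86166) × 360° = 23.78°.
Equatorial spacing = 23.78 × 111.3 km/° = 2648 km.
At 60° latitude, spacing = 2648 × cos(60°) = 1324 km.

1320 km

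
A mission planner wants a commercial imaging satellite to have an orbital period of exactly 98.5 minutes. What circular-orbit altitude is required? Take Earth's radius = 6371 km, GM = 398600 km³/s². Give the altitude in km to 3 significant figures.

694 km

T = 98.5 min = 5910.0 s.
From T = 2π√(a³/μ): a = (μ T²/4π²)^(1/3) = (398600 × 5910.0² / 4π²)^(1/3) = 7065 km.
Altitude h = a − R = 7065 − 6371 = 694 km.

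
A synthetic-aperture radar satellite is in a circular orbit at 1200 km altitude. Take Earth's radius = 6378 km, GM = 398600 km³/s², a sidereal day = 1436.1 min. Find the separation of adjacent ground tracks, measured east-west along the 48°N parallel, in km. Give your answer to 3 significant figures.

Semi-major axis a = 6378 + 1200 = 7578 km. Period T = 2π√(a³/μ) = 2π√(7578³/398600) = 6565.1 s = 109.42 min.
Node shift per orbit = (6565.1/86166) × 360° = 27.43°.
Equatorial spacing = 27.43 × 111.3 km/° = 3053 km.
At 48° latitude, spacing = 3053 × cos(48°) = 2043 km.

2040 km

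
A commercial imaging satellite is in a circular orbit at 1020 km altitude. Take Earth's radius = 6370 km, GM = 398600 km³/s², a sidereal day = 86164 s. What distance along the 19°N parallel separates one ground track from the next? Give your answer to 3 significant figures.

Semi-major axis a = 6370 + 1020 = 7390 km. Period T = 2π√(a³/μ) = 2π√(7390³/398600) = 6322.3 s = 105.37 min.
Node shift per orbit = (6322.3/86164) × 360° = 26.42°.
Equatorial spacing = 26.42 × 111.2 km/° = 2937 km.
At 19° latitude, spacing = 2937 × cos(19°) = 2777 km.

2780 km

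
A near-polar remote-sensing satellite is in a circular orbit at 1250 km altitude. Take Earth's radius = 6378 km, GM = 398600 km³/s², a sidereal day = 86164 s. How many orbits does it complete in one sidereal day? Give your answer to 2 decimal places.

Semi-major axis a = 6378 + 1250 = 7628 km. Period T = 2π√(a³/μ) = 2π√(7628³/398600) = 6630.2 s = 110.50 min.
Orbits per sidereal day = 86164 / 6630.2 = 12.996.

13.00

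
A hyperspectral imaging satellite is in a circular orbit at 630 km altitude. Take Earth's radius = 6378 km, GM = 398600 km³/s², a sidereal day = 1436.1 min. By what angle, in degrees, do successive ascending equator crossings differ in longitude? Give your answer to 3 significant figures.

24.4°

Semi-major axis a = 6378 + 630 = 7008 km. Period T = 2π√(a³/μ) = 2π√(7008³/398600) = 5838.5 s = 97.31 min.
During one orbit Earth rotates (5838.5 / 86166) × 360° = 24.39°.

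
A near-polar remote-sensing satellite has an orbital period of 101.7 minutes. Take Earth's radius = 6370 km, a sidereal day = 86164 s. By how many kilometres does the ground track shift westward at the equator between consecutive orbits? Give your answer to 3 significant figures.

2830 km

T = 101.7 min = 6102.0 s.
During one orbit Earth rotates (6102.0 / 86164) × 360° = 25.49°.
At the equator that is 25.49° × (2π·6370/360) km/° = 25.49 × 111.2 = 2834 km.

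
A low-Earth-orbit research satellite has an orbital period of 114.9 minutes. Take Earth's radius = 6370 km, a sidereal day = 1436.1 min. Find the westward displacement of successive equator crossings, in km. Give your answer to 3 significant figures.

T = 114.9 min = 6894.0 s.
During one orbit Earth rotates (6894.0 / 86166) × 360° = 28.80°.
At the equator that is 28.80° × (2π·6370/360) km/° = 28.80 × 111.2 = 3202 km.

3200 km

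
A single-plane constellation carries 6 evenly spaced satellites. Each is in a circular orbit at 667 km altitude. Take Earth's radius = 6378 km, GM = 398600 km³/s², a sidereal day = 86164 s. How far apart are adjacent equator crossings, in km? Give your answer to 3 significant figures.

456 km

Semi-major axis a = 6378 + 667 = 7045 km. Period T = 2π√(a³/μ) = 2π√(7045³/398600) = 5884.8 s = 98.08 min.
Single-satellite node shift = (5884.8/86164) × 360° = 24.59°.
With 6 satellites evenly phased, successive equator crossings are 24.59/6 = 4.098° apart.
That is 4.098 × 111.3 = 456 km at the equator.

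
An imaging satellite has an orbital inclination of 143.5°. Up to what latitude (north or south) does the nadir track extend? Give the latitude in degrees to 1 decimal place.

36.5°

Retrograde orbit: the ground track reaches ±(180° − i) = ±(180 − 143.5) = ±36.5°.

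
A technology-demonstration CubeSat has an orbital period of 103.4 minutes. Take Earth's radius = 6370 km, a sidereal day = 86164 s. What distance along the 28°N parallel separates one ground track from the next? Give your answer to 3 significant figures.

2540 km

T = 103.4 min = 6204.0 s.
Node shift per orbit = (6204.0/86164) × 360° = 25.92°.
Equatorial spacing = 25.92 × 111.2 km/° = 2882 km.
At 28° latitude, spacing = 2882 × cos(28°) = 2544 km.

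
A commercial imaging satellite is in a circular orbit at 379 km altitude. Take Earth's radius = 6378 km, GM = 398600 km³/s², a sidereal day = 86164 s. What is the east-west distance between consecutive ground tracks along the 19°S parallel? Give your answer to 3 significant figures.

Semi-major axis a = 6378 + 379 = 6757 km. Period T = 2π√(a³/μ) = 2π√(6757³/398600) = 5527.7 s = 92.13 min.
Node shift per orbit = (5527.7/86164) × 360° = 23.10°.
Equatorial spacing = 23.10 × 111.3 km/° = 2571 km.
At 19° latitude, spacing = 2571 × cos(19°) = 2431 km.

2430 km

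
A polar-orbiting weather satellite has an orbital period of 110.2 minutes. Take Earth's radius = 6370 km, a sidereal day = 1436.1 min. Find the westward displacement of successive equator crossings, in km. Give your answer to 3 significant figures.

3070 km

T = 110.2 min = 6612.0 s.
During one orbit Earth rotates (6612.0 / 86166) × 360° = 27.62°.
At the equator that is 27.62° × (2π·6370/360) km/° = 27.62 × 111.2 = 3071 km.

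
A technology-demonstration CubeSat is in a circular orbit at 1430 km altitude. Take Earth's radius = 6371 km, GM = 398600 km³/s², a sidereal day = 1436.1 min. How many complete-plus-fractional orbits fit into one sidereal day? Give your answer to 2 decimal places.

12.57

Semi-major axis a = 6371 + 1430 = 7801 km. Period T = 2π√(a³/μ) = 2π√(7801³/398600) = 6857.0 s = 114.28 min.
Orbits per sidereal day = 86166 / 6857.0 = 12.566.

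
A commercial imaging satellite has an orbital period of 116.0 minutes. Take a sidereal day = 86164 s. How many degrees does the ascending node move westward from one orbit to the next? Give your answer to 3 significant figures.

29.1°

T = 116.0 min = 6960.0 s.
During one orbit Earth rotates (6960.0 / 86164) × 360° = 29.08°.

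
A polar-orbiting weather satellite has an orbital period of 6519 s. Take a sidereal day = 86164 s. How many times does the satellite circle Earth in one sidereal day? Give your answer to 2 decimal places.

13.22

Orbits per sidereal day = 86164 / 6519.0 = 13.217.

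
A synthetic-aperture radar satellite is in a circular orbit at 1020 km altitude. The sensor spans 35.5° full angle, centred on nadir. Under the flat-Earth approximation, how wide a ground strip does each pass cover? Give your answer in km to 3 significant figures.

653 km

Half-angle = 35.5°/2 = 17.75°.
Swath width ≈ 2h·tan(θ/2) = 2 × 1020 × tan(17.75°) = 653.0 km.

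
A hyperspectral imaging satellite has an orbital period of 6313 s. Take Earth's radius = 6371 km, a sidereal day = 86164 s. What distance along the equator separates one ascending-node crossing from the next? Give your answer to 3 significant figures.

2930 km

During one orbit Earth rotates (6313.0 / 86164) × 360° = 26.38°.
At the equator that is 26.38° × (2π·6371/360) km/° = 26.38 × 111.2 = 2933 km.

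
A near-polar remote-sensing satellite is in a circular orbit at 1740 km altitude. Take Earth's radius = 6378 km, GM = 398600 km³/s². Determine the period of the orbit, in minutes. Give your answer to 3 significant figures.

121 min

Semi-major axis a = 6378 + 1740 = 8118 km. Period T = 2π√(a³/μ) = 2π√(8118³/398600) = 7279.2 s = 121.32 min.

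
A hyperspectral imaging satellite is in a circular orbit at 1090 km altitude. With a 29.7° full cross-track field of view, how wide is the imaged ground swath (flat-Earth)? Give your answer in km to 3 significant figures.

Half-angle = 29.7°/2 = 14.85°.
Swath width ≈ 2h·tan(θ/2) = 2 × 1090 × tan(14.85°) = 578.0 km.

578 km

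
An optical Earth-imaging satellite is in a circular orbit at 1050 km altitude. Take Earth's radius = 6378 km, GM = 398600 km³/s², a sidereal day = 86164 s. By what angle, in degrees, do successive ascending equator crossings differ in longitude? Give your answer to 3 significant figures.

Semi-major axis a = 6378 + 1050 = 7428 km. Period T = 2π√(a³/μ) = 2π√(7428³/398600) = 6371.2 s = 106.19 min.
During one orbit Earth rotates (6371.2 / 86164) × 360° = 26.62°.

26.6°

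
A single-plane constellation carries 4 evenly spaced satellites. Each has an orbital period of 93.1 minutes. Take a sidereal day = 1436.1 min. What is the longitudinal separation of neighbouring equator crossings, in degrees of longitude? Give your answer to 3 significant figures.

5.83°

T = 93.1 min = 5586.0 s.
Single-satellite node shift = (5586.0/86166) × 360° = 23.34°.
With 4 satellites evenly phased, successive equator crossings are 23.34/4 = 5.835° apart.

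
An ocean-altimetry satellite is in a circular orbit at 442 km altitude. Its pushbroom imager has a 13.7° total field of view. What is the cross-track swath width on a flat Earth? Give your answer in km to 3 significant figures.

Half-angle = 13.7°/2 = 6.85°.
Swath width ≈ 2h·tan(θ/2) = 2 × 442 × tan(6.85°) = 106.2 km.

106 km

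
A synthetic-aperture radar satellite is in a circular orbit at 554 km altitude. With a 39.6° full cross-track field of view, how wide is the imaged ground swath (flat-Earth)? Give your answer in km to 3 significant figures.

399 km

Half-angle = 39.6°/2 = 19.8°.
Swath width ≈ 2h·tan(θ/2) = 2 × 554 × tan(19.8°) = 398.9 km.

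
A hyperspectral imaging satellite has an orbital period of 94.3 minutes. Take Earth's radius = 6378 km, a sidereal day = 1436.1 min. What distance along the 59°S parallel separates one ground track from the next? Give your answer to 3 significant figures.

1360 km

T = 94.3 min = 5658.0 s.
Node shift per orbit = (5658.0/86166) × 360° = 23.64°.
Equatorial spacing = 23.64 × 111.3 km/° = 2631 km.
At 59° latitude, spacing = 2631 × cos(59°) = 1355 km.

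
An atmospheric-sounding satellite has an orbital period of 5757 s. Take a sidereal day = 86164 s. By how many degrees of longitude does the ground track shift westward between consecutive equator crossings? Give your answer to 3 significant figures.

During one orbit Earth rotates (5757.0 / 86164) × 360° = 24.05°.

24.1°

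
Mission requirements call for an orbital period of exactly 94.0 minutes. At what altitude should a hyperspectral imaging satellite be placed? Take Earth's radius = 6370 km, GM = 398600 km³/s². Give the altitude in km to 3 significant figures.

478 km

T = 94.0 min = 5640.0 s.
From T = 2π√(a³/μ): a = (μ T²/4π²)^(1/3) = (398600 × 5640.0² / 4π²)^(1/3) = 6848 km.
Altitude h = a − R = 6848 − 6370 = 478 km.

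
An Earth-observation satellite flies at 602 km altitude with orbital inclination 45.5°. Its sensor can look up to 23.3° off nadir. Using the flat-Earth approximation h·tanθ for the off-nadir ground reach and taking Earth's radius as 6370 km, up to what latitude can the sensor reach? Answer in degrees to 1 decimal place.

For a prograde orbit the ground track reaches latitude ±i = ±45.5°.
Sensor half-swath on the ground ≈ 602·tan(23.3°) = 259 km = 2.33° of latitude.
Maximum observable latitude ≈ 45.5 + 2.33 = 47.8°.

47.8°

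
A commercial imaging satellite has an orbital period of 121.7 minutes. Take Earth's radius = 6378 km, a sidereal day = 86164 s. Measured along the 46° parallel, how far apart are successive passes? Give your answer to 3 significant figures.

2360 km

T = 121.7 min = 7302.0 s.
Node shift per orbit = (7302.0/86164) × 360° = 30.51°.
Equatorial spacing = 30.51 × 111.3 km/° = 3396 km.
At 46° latitude, spacing = 3396 × cos(46°) = 2359 km.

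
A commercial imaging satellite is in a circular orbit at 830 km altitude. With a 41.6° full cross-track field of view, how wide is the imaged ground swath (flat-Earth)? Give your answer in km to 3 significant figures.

631 km

Half-angle = 41.6°/2 = 20.8°.
Swath width ≈ 2h·tan(θ/2) = 2 × 830 × tan(20.8°) = 630.6 km.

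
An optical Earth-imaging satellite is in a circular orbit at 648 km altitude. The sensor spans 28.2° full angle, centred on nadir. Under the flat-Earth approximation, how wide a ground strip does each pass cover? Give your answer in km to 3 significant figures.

Half-angle = 28.2°/2 = 14.1°.
Swath width ≈ 2h·tan(θ/2) = 2 × 648 × tan(14.1°) = 325.5 km.

326 km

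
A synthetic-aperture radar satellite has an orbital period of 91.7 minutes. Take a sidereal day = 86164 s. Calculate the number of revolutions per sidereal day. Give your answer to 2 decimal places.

T = 91.7 min = 5502.0 s.
Orbits per sidereal day = 86164 / 5502.0 = 15.660.

15.66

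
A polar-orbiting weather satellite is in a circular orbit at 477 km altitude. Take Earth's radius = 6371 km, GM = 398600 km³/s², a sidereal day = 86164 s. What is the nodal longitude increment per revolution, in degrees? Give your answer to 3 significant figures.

23.6°

Semi-major axis a = 6371 + 477 = 6848 km. Period T = 2π√(a³/μ) = 2π√(6848³/398600) = 5639.7 s = 94.00 min.
During one orbit Earth rotates (5639.7 / 86164) × 360° = 23.56°.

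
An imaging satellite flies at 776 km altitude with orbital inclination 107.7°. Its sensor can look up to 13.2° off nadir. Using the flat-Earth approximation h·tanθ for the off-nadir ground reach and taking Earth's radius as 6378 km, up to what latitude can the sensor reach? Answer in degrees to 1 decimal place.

Retrograde orbit: the ground track reaches ±(180° − i) = ±(180 − 107.7) = ±72.3°.
Sensor half-swath on the ground ≈ 776·tan(13.2°) = 182 km = 1.64° of latitude.
Maximum observable latitude ≈ 72.3 + 1.64 = 73.9°.

73.9°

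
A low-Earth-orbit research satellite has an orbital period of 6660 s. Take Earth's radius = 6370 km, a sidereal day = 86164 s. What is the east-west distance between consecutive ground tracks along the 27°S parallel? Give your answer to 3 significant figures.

Node shift per orbit = (6660.0/86164) × 360° = 27.83°.
Equatorial spacing = 27.83 × 111.2 km/° = 3094 km.
At 27° latitude, spacing = 3094 × cos(27°) = 2756 km.

2760 km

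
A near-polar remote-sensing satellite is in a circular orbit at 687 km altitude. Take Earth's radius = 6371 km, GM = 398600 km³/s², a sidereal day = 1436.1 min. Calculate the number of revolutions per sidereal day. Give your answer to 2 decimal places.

Semi-major axis a = 6371 + 687 = 7058 km. Period T = 2π√(a³/μ) = 2π√(7058³/398600) = 5901.1 s = 98.35 min.
Orbits per sidereal day = 86166 / 5901.1 = 14.602.

14.60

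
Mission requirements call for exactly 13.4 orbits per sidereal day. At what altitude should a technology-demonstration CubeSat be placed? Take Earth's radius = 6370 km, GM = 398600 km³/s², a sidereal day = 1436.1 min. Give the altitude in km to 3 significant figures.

1100 km

Required period T = 86166 / 13.4 = 6430.3 s.
From T = 2π√(a³/μ): a = (μ T²/4π²)^(1/3) = (398600 × 6430.3² / 4π²)^(1/3) = 7474 km.
Altitude h = a − R = 7474 − 6370 = 1104 km.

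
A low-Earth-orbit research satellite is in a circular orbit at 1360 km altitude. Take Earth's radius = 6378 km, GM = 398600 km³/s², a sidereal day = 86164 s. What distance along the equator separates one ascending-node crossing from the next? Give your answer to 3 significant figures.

3150 km

Semi-major axis a = 6378 + 1360 = 7738 km. Period T = 2π√(a³/μ) = 2π√(7738³/398600) = 6774.1 s = 112.90 min.
During one orbit Earth rotates (6774.1 / 86164) × 360° = 28.30°.
At the equator that is 28.30° × (2π·6378/360) km/° = 28.30 × 111.3 = 3151 km.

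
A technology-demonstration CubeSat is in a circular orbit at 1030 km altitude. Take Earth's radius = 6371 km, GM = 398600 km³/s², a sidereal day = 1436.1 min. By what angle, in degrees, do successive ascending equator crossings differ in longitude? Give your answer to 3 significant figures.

26.5°

Semi-major axis a = 6371 + 1030 = 7401 km. Period T = 2π√(a³/μ) = 2π√(7401³/398600) = 6336.5 s = 105.61 min.
During one orbit Earth rotates (6336.5 / 86166) × 360° = 26.47°.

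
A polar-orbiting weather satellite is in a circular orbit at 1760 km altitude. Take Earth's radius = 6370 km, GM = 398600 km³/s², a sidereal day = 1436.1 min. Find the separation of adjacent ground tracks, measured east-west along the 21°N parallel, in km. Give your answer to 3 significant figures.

Semi-major axis a = 6370 + 1760 = 8130 km. Period T = 2π√(a³/μ) = 2π√(8130³/398600) = 7295.4 s = 121.59 min.
Node shift per orbit = (7295.4/86166) × 360° = 30.48°.
Equatorial spacing = 30.48 × 111.2 km/° = 3389 km.
At 21° latitude, spacing = 3389 × cos(21°) = 3164 km.

3160 km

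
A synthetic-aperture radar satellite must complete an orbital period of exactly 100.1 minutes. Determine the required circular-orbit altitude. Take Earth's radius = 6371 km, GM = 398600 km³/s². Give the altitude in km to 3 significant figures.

T = 100.1 min = 6006.0 s.
From T = 2π√(a³/μ): a = (μ T²/4π²)^(1/3) = (398600 × 6006.0² / 4π²)^(1/3) = 7141 km.
Altitude h = a − R = 7141 − 6371 = 770 km.

770 km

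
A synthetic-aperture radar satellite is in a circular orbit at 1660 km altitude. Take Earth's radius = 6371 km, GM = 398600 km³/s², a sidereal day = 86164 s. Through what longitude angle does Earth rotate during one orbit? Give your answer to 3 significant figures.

Semi-major axis a = 6371 + 1660 = 8031 km. Period T = 2π√(a³/μ) = 2π√(8031³/398600) = 7162.5 s = 119.38 min.
During one orbit Earth rotates (7162.5 / 86164) × 360° = 29.93°.

29.9°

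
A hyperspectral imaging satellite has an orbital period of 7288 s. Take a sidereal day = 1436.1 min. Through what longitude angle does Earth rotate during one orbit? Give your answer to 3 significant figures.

30.4°

During one orbit Earth rotates (7288.0 / 86166) × 360° = 30.45°.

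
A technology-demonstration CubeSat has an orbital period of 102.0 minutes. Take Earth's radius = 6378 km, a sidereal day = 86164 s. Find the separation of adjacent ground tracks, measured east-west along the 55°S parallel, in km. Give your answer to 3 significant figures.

T = 102.0 min = 6120.0 s.
Node shift per orbit = (6120.0/86164) × 360° = 25.57°.
Equatorial spacing = 25.57 × 111.3 km/° = 2846 km.
At 55° latitude, spacing = 2846 × cos(55°) = 1633 km.

1630 km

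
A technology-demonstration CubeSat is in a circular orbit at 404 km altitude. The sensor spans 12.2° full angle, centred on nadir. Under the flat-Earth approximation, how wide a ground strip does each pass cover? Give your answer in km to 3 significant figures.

86.4 km

Half-angle = 12.2°/2 = 6.1°.
Swath width ≈ 2h·tan(θ/2) = 2 × 404 × tan(6.1°) = 86.4 km.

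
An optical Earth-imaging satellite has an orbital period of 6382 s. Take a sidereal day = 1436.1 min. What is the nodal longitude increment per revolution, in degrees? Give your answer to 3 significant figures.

26.7°

During one orbit Earth rotates (6382.0 / 86166) × 360° = 26.66°.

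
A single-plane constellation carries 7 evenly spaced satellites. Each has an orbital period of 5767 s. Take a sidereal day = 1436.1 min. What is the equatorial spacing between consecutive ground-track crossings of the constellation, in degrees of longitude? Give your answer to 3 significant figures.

3.44°

Single-satellite node shift = (5767.0/86166) × 360° = 24.09°.
With 7 satellites evenly phased, successive equator crossings are 24.09/7 = 3.442° apart.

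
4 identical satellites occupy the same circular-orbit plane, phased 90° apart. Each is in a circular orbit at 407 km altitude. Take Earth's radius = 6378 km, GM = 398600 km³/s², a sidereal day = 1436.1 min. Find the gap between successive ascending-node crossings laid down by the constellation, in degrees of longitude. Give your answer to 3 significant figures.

Semi-major axis a = 6378 + 407 = 6785 km. Period T = 2π√(a³/μ) = 2π√(6785³/398600) = 5562.1 s = 92.70 min.
Single-satellite node shift = (5562.1/86166) × 360° = 23.24°.
With 4 satellites evenly phased, successive equator crossings are 23.24/4 = 5.810° apart.

5.81°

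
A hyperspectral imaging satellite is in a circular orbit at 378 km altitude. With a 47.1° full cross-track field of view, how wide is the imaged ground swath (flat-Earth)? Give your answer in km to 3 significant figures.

330 km

Half-angle = 47.1°/2 = 23.55°.
Swath width ≈ 2h·tan(θ/2) = 2 × 378 × tan(23.55°) = 329.5 km.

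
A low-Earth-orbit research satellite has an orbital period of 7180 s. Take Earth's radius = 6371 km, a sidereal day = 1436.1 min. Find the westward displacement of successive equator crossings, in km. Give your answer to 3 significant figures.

3340 km

During one orbit Earth rotates (7180.0 / 86166) × 360° = 30.00°.
At the equator that is 30.00° × (2π·6371/360) km/° = 30.00 × 111.2 = 3336 km.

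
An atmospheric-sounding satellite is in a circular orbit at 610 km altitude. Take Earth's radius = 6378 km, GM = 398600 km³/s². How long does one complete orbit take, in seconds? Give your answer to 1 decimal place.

Semi-major axis a = 6378 + 610 = 6988 km. Period T = 2π√(a³/μ) = 2π√(6988³/398600) = 5813.5 s = 96.89 min.

5813.5 seconds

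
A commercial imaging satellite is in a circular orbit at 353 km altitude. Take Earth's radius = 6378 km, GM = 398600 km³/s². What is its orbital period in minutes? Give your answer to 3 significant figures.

91.6 min

Semi-major axis a = 6378 + 353 = 6731 km. Period T = 2π√(a³/μ) = 2π√(6731³/398600) = 5495.8 s = 91.60 min.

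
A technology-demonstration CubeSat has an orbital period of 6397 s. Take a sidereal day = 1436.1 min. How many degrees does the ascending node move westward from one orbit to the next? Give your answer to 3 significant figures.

During one orbit Earth rotates (6397.0 / 86166) × 360° = 26.73°.

26.7°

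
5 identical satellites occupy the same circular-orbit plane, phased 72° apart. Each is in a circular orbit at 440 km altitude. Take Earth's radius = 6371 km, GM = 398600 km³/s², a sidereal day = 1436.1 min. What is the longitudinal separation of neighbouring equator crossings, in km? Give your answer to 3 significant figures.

Semi-major axis a = 6371 + 440 = 6811 km. Period T = 2π√(a³/μ) = 2π√(6811³/398600) = 5594.1 s = 93.23 min.
Single-satellite node shift = (5594.1/86166) × 360° = 23.37°.
With 5 satellites evenly phased, successive equator crossings are 23.37/5 = 4.674° apart.
That is 4.674 × 111.2 = 520 km at the equator.

520 km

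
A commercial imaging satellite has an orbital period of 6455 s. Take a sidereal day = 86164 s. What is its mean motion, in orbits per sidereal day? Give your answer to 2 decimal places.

13.35

Orbits per sidereal day = 86164 / 6455.0 = 13.348.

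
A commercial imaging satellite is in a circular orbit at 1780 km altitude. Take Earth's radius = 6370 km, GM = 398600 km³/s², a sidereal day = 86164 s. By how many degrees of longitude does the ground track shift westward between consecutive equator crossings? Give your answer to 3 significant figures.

Semi-major axis a = 6370 + 1780 = 8150 km. Period T = 2π√(a³/μ) = 2π√(8150³/398600) = 7322.3 s = 122.04 min.
During one orbit Earth rotates (7322.3 / 86164) × 360° = 30.59°.

30.6°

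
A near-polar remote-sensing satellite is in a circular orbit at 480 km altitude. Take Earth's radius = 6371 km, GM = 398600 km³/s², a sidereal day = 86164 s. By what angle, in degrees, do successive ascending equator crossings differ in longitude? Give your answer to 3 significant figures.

Semi-major axis a = 6371 + 480 = 6851 km. Period T = 2π√(a³/μ) = 2π√(6851³/398600) = 5643.4 s = 94.06 min.
During one orbit Earth rotates (5643.4 / 86164) × 360° = 23.58°.

23.6°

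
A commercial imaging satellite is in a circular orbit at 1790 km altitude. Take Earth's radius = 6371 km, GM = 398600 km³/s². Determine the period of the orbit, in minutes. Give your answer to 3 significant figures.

Semi-major axis a = 6371 + 1790 = 8161 km. Period T = 2π√(a³/μ) = 2π√(8161³/398600) = 7337.1 s = 122.29 min.

122 min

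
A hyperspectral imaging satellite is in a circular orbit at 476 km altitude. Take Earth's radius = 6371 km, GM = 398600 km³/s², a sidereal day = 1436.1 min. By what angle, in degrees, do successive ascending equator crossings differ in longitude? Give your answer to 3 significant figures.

23.6°

Semi-major axis a = 6371 + 476 = 6847 km. Period T = 2π√(a³/μ) = 2π√(6847³/398600) = 5638.5 s = 93.97 min.
During one orbit Earth rotates (5638.5 / 86166) × 360° = 23.56°.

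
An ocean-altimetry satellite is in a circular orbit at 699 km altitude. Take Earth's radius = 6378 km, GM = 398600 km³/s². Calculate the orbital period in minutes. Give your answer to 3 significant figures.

Semi-major axis a = 6378 + 699 = 7077 km. Period T = 2π√(a³/μ) = 2π√(7077³/398600) = 5925.0 s = 98.75 min.

98.7 min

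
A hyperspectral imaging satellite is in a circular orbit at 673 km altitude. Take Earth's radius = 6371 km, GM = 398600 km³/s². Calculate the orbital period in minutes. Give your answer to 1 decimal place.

Semi-major axis a = 6371 + 673 = 7044 km. Period T = 2π√(a³/μ) = 2π√(7044³/398600) = 5883.6 s = 98.06 min.

98.1 min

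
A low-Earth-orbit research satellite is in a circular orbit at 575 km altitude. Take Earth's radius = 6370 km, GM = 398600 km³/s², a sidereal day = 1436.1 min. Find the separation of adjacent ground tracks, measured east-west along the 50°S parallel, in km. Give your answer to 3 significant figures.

1720 km

Semi-major axis a = 6370 + 575 = 6945 km. Period T = 2π√(a³/μ) = 2π√(6945³/398600) = 5760.0 s = 96.00 min.
Node shift per orbit = (5760.0/86166) × 360° = 24.07°.
Equatorial spacing = 24.07 × 111.2 km/° = 2675 km.
At 50° latitude, spacing = 2675 × cos(50°) = 1720 km.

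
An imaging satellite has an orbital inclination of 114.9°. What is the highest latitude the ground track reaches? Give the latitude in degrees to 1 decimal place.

Retrograde orbit: the ground track reaches ±(180° − i) = ±(180 − 114.9) = ±65.1°.

65.1°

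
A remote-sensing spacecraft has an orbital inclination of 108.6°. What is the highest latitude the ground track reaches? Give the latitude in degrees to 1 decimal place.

Retrograde orbit: the ground track reaches ±(180° − i) = ±(180 − 108.6) = ±71.4°.

71.4°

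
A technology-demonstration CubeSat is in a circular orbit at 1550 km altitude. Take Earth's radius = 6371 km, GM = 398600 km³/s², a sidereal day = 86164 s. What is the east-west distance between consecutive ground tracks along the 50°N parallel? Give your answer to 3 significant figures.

2100 km

Semi-major axis a = 6371 + 1550 = 7921 km. Period T = 2π√(a³/μ) = 2π√(7921³/398600) = 7015.9 s = 116.93 min.
Node shift per orbit = (7015.9/86164) × 360° = 29.31°.
Equatorial spacing = 29.31 × 111.2 km/° = 3259 km.
At 50° latitude, spacing = 3259 × cos(50°) = 2095 km.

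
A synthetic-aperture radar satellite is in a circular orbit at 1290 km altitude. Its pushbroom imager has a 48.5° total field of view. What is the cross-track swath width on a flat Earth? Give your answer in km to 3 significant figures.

Half-angle = 48.5°/2 = 24.25°.
Swath width ≈ 2h·tan(θ/2) = 2 × 1290 × tan(24.25°) = 1162.2 km.

1160 km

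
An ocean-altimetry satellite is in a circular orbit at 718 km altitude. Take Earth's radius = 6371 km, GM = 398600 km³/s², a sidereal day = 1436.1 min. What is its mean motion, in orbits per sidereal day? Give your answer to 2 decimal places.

14.51

Semi-major axis a = 6371 + 718 = 7089 km. Period T = 2π√(a³/μ) = 2π√(7089³/398600) = 5940.0 s = 99.00 min.
Orbits per sidereal day = 86166 / 5940.0 = 14.506.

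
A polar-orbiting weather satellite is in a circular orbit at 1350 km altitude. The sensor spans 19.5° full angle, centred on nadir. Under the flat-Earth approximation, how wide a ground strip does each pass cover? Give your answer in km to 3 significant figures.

Half-angle = 19.5°/2 = 9.75°.
Swath width ≈ 2h·tan(θ/2) = 2 × 1350 × tan(9.75°) = 463.9 km.

464 km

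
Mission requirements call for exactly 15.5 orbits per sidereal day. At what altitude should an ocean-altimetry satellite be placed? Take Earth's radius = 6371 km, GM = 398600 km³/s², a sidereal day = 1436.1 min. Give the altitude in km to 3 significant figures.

Required period T = 86166 / 15.5 = 5559.1 s.
From T = 2π√(a³/μ): a = (μ T²/4π²)^(1/3) = (398600 × 5559.1² / 4π²)^(1/3) = 6783 km.
Altitude h = a − R = 6783 − 6371 = 412 km.

412 km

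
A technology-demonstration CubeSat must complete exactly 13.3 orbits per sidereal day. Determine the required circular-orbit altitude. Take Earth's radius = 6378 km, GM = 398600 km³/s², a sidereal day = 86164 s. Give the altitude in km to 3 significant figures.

Required period T = 86164 / 13.3 = 6478.5 s.
From T = 2π√(a³/μ): a = (μ T²/4π²)^(1/3) = (398600 × 6478.5² / 4π²)^(1/3) = 7511 km.
Altitude h = a − R = 7511 − 6378 = 1133 km.

1130 km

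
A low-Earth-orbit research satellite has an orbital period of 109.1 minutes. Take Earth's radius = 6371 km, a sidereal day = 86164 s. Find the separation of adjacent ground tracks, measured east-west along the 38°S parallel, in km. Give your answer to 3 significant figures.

2400 km

T = 109.1 min = 6546.0 s.
Node shift per orbit = (6546.0/86164) × 360° = 27.35°.
Equatorial spacing = 27.35 × 111.2 km/° = 3041 km.
At 38° latitude, spacing = 3041 × cos(38°) = 2396 km.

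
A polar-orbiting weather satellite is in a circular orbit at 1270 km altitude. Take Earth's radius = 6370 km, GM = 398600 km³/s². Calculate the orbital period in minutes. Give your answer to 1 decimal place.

110.8 min

Semi-major axis a = 6370 + 1270 = 7640 km. Period T = 2π√(a³/μ) = 2π√(7640³/398600) = 6645.9 s = 110.76 min.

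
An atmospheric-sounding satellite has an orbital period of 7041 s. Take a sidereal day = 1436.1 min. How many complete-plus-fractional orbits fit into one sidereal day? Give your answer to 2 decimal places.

Orbits per sidereal day = 86166 / 7041.0 = 12.238.

12.24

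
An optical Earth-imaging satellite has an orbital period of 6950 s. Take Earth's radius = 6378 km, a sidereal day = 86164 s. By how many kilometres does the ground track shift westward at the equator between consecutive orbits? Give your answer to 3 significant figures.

During one orbit Earth rotates (6950.0 / 86164) × 360° = 29.04°.
At the equator that is 29.04° × (2π·6378/360) km/° = 29.04 × 111.3 = 3232 km.

3230 km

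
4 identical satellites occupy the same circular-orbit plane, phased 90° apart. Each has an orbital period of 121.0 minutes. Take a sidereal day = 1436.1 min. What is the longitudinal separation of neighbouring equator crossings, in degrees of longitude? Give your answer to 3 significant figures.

T = 121.0 min = 7260.0 s.
Single-satellite node shift = (7260.0/86166) × 360° = 30.33°.
With 4 satellites evenly phased, successive equator crossings are 30.33/4 = 7.583° apart.

7.58°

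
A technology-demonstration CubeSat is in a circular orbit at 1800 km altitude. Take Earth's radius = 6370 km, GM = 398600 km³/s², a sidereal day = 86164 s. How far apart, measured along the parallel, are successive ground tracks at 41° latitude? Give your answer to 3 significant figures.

Semi-major axis a = 6370 + 1800 = 8170 km. Period T = 2π√(a³/μ) = 2π√(8170³/398600) = 7349.3 s = 122.49 min.
Node shift per orbit = (7349.3/86164) × 360° = 30.71°.
Equatorial spacing = 30.71 × 111.2 km/° = 3414 km.
At 41° latitude, spacing = 3414 × cos(41°) = 2576 km.

2580 km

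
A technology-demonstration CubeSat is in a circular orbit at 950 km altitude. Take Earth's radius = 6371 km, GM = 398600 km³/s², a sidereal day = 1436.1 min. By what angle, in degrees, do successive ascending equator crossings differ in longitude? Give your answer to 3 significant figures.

Semi-major axis a = 6371 + 950 = 7321 km. Period T = 2π√(a³/μ) = 2π√(7321³/398600) = 6234.0 s = 103.90 min.
During one orbit Earth rotates (6234.0 / 86166) × 360° = 26.05°.

26.0°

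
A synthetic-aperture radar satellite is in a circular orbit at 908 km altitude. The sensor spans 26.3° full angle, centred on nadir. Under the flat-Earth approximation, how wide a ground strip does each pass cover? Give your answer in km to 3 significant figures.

Half-angle = 26.3°/2 = 13.15°.
Swath width ≈ 2h·tan(θ/2) = 2 × 908 × tan(13.15°) = 424.3 km.

424 km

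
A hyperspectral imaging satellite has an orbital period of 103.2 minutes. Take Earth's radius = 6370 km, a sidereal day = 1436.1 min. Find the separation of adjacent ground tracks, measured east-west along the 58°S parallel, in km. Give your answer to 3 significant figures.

1520 km

T = 103.2 min = 6192.0 s.
Node shift per orbit = (6192.0/86166) × 360° = 25.87°.
Equatorial spacing = 25.87 × 111.2 km/° = 2876 km.
At 58° latitude, spacing = 2876 × cos(58°) = 1524 km.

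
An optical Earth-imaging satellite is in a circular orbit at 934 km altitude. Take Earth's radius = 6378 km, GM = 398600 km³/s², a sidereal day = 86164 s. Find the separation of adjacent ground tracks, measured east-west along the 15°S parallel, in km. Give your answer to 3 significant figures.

Semi-major axis a = 6378 + 934 = 7312 km. Period T = 2π√(a³/μ) = 2π√(7312³/398600) = 6222.5 s = 103.71 min.
Node shift per orbit = (6222.5/86164) × 360° = 26.00°.
Equatorial spacing = 26.00 × 111.3 km/° = 2894 km.
At 15° latitude, spacing = 2894 × cos(15°) = 2795 km.

2800 km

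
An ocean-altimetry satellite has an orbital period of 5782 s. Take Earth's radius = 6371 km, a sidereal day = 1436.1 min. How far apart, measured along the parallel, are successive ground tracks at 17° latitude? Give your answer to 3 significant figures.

Node shift per orbit = (5782.0/86166) × 360° = 24.16°.
Equatorial spacing = 24.16 × 111.2 km/° = 2686 km.
At 17° latitude, spacing = 2686 × cos(17°) = 2569 km.

2570 km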